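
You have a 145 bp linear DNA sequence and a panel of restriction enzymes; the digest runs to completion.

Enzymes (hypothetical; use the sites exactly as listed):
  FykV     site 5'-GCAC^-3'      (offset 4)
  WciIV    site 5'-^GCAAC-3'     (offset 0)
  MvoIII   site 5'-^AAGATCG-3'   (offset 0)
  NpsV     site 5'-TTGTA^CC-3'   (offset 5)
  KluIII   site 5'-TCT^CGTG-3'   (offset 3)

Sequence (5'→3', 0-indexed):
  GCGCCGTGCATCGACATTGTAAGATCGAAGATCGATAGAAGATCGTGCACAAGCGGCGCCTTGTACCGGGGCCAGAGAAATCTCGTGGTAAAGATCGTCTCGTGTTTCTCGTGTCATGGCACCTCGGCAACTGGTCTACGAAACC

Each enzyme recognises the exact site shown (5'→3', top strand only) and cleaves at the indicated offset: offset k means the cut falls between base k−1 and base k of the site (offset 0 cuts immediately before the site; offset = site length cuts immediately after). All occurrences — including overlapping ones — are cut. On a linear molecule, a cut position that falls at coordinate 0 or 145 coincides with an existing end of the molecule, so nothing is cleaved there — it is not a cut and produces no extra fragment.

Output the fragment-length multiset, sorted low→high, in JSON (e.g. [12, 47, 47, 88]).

[4,7,7,9,10,11,12,13,15,18,19,20]

Site scan:
  FykV GCAC/4: at [46, 118] ⇒ [50, 122]
  WciIV GCAAC/0: at [126] ⇒ [126]
  MvoIII AAGATCG/0: at [20, 27, 38, 90] ⇒ [20, 27, 38, 90]
  NpsV TTGTACC/5: at [60] ⇒ [65]
  KluIII TCTCGTG/3: at [80, 97, 106] ⇒ [83, 100, 109]

All cut coordinates (distinct, sorted): [20, 27, 38, 50, 65, 83, 90, 100, 109, 122, 126]

Fragment lengths:
  [0,20): 20 bp
  [20,27): 7 bp
  [27,38): 11 bp
  [38,50): 12 bp
  [50,65): 15 bp
  [65,83): 18 bp
  [83,90): 7 bp
  [90,100): 10 bp
  [100,109): 9 bp
  [109,122): 13 bp
  [122,126): 4 bp
  [126,145): 19 bp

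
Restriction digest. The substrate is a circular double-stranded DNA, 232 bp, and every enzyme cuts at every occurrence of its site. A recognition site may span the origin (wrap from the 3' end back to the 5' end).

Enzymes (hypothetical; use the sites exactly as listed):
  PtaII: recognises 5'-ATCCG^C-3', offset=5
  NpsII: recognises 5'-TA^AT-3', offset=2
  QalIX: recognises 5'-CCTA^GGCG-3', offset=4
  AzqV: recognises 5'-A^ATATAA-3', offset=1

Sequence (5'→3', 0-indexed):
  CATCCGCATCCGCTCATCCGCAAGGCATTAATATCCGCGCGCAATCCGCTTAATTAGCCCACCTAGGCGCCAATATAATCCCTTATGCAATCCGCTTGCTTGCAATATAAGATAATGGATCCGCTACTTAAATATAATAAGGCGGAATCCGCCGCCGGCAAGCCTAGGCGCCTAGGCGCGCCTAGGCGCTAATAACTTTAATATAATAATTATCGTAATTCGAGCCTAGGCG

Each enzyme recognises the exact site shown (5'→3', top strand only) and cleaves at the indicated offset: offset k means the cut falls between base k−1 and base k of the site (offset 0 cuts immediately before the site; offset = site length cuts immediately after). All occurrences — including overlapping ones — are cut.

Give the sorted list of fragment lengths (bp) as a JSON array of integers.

Site scan:
  PtaII ATCCGC/5: at [1, 7, 15, 32, 43, 89, 118, 146] ⇒ [6, 12, 20, 37, 48, 94, 123, 151]
  NpsII TAAT/2: at [28, 50, 75, 112, 134, 189, 198, 203, 206, 215] ⇒ [30, 52, 77, 114, 136, 191, 200, 205, 208, 217]
  QalIX CCTAGGCG/4: at [61, 162, 170, 180, 224] ⇒ [65, 166, 174, 184, 228]
  AzqV AATATAA/1: at [71, 103, 130, 199] ⇒ [72, 104, 131, 200]

Pooled cuts: [6, 12, 20, 30, 37, 48, 52, 65, 72, 77, 94, 104, 114, 123, 131, 136, 151, 166, 174, 184, 191, 200, 205, 208, 217, 228]

Fragments:
  6→12: 6 bp
  12→20: 8 bp
  20→30: 10 bp
  30→37: 7 bp
  37→48: 11 bp
  48→52: 4 bp
  52→65: 13 bp
  65→72: 7 bp
  72→77: 5 bp
  77→94: 17 bp
  94→104: 10 bp
  104→114: 10 bp
  114→123: 9 bp
  123→131: 8 bp
  131→136: 5 bp
  136→151: 15 bp
  151→166: 15 bp
  166→174: 8 bp
  174→184: 10 bp
  184→191: 7 bp
  191→200: 9 bp
  200→205: 5 bp
  205→208: 3 bp
  208→217: 9 bp
  217→228: 11 bp
  228→6 (wrap): 232-228+6 = 10 bp

[3,4,5,5,5,6,7,7,7,8,8,8,9,9,9,10,10,10,10,10,11,11,13,15,15,17]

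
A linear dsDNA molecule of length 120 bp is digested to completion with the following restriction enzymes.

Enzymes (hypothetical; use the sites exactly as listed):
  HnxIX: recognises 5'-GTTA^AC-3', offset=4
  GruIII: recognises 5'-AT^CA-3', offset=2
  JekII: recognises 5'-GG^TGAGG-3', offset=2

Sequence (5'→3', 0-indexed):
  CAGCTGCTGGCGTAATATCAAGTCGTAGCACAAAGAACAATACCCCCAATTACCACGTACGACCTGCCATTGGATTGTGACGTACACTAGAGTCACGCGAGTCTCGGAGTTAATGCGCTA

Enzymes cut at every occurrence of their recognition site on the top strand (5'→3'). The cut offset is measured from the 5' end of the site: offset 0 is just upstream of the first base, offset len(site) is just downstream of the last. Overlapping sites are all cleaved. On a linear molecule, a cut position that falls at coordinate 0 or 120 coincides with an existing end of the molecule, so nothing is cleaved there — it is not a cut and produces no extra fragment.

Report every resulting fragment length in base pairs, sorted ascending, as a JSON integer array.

[18,102]

Per-enzyme occurrences:
  HnxIX (GTTAAC, off=4): no sites
  GruIII (ATCA, off=2): starts [16] → cuts [18]
  JekII (GGTGAGG, off=2): no sites

All cut coordinates (distinct, sorted): [18]

Fragments:
  [0,18): 18 bp
  [18,120): 102 bp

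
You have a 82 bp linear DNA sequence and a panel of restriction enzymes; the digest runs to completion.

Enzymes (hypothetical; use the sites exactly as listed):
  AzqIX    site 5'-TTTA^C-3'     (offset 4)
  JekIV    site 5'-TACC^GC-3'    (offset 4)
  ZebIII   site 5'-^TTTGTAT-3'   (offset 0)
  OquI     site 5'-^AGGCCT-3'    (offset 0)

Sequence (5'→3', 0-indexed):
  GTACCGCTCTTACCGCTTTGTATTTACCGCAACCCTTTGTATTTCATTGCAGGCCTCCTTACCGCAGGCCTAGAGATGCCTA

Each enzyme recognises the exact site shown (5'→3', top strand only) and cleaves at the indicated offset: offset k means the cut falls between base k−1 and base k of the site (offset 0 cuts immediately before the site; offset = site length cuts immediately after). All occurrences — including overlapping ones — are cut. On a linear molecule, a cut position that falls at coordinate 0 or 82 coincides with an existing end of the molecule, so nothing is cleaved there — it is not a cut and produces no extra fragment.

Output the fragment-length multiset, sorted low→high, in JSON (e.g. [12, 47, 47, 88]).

Site scan:
  AzqIX TTTAC/4: at [22] ⇒ [26]
  JekIV TACCGC/4: at [1, 10, 24, 59] ⇒ [5, 14, 28, 63]
  ZebIII TTTGTAT/0: at [16, 35] ⇒ [16, 35]
  OquI AGGCCT/0: at [50, 65] ⇒ [50, 65]

All cut coordinates (distinct, sorted): [5, 14, 16, 26, 28, 35, 50, 63, 65]

Fragments:
  [0,5): 5 bp
  [5,14): 9 bp
  [14,16): 2 bp
  [16,26): 10 bp
  [26,28): 2 bp
  [28,35): 7 bp
  [35,50): 15 bp
  [50,63): 13 bp
  [63,65): 2 bp
  [65,82): 17 bp

[2,2,2,5,7,9,10,13,15,17]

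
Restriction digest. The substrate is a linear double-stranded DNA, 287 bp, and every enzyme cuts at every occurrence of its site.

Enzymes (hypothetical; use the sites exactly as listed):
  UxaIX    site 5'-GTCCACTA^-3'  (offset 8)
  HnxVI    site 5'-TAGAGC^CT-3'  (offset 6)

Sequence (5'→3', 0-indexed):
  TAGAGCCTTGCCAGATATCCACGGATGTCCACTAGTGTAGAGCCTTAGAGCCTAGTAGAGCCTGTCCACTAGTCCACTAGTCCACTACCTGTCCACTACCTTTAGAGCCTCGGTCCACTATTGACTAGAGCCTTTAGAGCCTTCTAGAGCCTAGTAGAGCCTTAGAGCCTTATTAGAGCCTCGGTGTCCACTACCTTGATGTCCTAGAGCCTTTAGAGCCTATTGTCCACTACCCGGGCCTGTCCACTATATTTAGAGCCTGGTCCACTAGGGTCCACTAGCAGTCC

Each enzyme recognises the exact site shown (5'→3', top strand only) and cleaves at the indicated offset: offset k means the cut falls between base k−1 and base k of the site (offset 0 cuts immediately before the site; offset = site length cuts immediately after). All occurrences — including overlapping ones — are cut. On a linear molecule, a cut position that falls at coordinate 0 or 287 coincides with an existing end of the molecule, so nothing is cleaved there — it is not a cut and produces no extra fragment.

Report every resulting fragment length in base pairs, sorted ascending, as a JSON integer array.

[6,7,8,8,8,8,9,9,9,10,10,10,10,10,10,10,11,11,11,11,12,13,14,17,17,28]

Per-enzyme occurrences:
  UxaIX GTCCACTA/8: at [26, 63, 71, 79, 90, 112, 185, 224, 241, 262, 272] ⇒ [34, 71, 79, 87, 98, 120, 193, 232, 249, 270, 280]
  HnxVI TAGAGCCT/6: at [0, 37, 45, 55, 102, 125, 134, 144, 154, 162, 173, 204, 213, 253] ⇒ [6, 43, 51, 61, 108, 131, 140, 150, 160, 168, 179, 210, 219, 259]

Pooled cuts: [6, 34, 43, 51, 61, 71, 79, 87, 98, 108, 120, 131, 140, 150, 160, 168, 179, 193, 210, 219, 232, 249, 259, 270, 280]

Fragment lengths:
  [0,6): 6 bp
  [6,34): 28 bp
  [34,43): 9 bp
  [43,51): 8 bp
  [51,61): 10 bp
  [61,71): 10 bp
  [71,79): 8 bp
  [79,87): 8 bp
  [87,98): 11 bp
  [98,108): 10 bp
  [108,120): 12 bp
  [120,131): 11 bp
  [131,140): 9 bp
  [140,150): 10 bp
  [150,160): 10 bp
  [160,168): 8 bp
  [168,179): 11 bp
  [179,193): 14 bp
  [193,210): 17 bp
  [210,219): 9 bp
  [219,232): 13 bp
  [232,249): 17 bp
  [249,259): 10 bp
  [259,270): 11 bp
  [270,280): 10 bp
  [280,287): 7 bp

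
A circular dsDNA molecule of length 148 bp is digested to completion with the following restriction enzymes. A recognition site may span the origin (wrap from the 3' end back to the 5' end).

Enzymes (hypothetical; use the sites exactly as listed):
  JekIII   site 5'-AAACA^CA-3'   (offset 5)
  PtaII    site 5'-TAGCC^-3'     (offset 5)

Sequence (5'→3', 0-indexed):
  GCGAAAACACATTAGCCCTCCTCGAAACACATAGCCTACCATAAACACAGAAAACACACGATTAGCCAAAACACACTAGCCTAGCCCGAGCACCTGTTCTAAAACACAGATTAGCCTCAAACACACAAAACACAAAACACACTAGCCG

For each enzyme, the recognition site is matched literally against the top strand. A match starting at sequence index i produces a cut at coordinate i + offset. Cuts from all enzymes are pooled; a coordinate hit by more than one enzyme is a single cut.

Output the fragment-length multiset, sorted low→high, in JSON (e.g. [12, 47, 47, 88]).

[5,6,7,7,7,8,8,8,9,9,10,10,11,11,12,20]

Scan for sites:
  JekIII (AAACACA, off=5): starts [4, 24, 42, 51, 68, 101, 118, 127, 134] → cuts [9, 29, 47, 56, 73, 106, 123, 132, 139]
  PtaII (TAGCC, off=5): starts [12, 31, 62, 76, 81, 111, 142] → cuts [17, 36, 67, 81, 86, 116, 147]

Pooled cuts: [9, 17, 29, 36, 47, 56, 67, 73, 81, 86, 106, 116, 123, 132, 139, 147]

Fragment lengths:
  9→17: 8 bp
  17→29: 12 bp
  29→36: 7 bp
  36→47: 11 bp
  47→56: 9 bp
  56→67: 11 bp
  67→73: 6 bp
  73→81: 8 bp
  81→86: 5 bp
  86→106: 20 bp
  106→116: 10 bp
  116→123: 7 bp
  123→132: 9 bp
  132→139: 7 bp
  139→147: 8 bp
  147→9 (wrap): 148-147+9 = 10 bp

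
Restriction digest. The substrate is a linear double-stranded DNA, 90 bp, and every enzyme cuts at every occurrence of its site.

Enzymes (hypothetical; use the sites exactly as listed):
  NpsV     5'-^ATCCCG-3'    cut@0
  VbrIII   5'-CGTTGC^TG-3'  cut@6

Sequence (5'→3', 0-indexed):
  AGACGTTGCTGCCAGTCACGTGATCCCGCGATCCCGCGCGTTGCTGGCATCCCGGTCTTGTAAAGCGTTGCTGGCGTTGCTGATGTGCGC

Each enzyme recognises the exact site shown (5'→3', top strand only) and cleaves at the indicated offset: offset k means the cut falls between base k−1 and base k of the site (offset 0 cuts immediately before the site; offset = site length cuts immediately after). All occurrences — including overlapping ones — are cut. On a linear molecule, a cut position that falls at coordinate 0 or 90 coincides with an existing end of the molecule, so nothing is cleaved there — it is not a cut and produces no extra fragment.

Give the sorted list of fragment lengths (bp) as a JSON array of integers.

Per-enzyme occurrences:
  NpsV (ATCCCG, off=0): starts [22, 30, 48] → cuts [22, 30, 48]
  VbrIII (CGTTGCTG, off=6): starts [3, 38, 65, 74] → cuts [9, 44, 71, 80]

All cut coordinates (distinct, sorted): [9, 22, 30, 44, 48, 71, 80]

Fragment lengths:
  [0,9): 9 bp
  [9,22): 13 bp
  [22,30): 8 bp
  [30,44): 14 bp
  [44,48): 4 bp
  [48,71): 23 bp
  [71,80): 9 bp
  [80,90): 10 bp

[4,8,9,9,10,13,14,23]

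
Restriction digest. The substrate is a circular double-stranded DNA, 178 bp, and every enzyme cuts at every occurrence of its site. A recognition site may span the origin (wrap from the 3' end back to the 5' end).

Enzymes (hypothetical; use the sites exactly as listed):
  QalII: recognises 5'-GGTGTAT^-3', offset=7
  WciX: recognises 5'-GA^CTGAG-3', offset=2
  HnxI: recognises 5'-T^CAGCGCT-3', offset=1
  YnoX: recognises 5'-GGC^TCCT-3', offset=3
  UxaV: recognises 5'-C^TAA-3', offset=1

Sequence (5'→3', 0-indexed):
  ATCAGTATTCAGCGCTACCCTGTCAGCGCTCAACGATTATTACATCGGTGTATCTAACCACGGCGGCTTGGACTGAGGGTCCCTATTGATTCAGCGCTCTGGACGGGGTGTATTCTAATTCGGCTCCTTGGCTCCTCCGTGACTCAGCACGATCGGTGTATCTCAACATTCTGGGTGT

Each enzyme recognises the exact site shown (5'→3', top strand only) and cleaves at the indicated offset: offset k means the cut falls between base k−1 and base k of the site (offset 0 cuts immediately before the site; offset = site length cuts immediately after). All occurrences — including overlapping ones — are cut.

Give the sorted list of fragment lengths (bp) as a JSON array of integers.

[1,2,7,8,9,14,18,19,19,22,29,30]

Per-enzyme occurrences:
  QalII (GGTGTAT, off=7): starts [46, 106, 154, 173] → cuts [2, 53, 113, 161]
  WciX (GACTGAG, off=2): starts [70] → cuts [72]
  HnxI (TCAGCGCT, off=1): starts [8, 22, 90] → cuts [9, 23, 91]
  YnoX (GGCTCCT, off=3): starts [121, 129] → cuts [124, 132]
  UxaV (CTAA, off=1): starts [53, 114] → cuts [54, 115]

All cut coordinates (distinct, sorted): [2, 9, 23, 53, 54, 72, 91, 113, 115, 124, 132, 161]

Fragment lengths:
  2→9: 7 bp
  9→23: 14 bp
  23→53: 30 bp
  53→54: 1 bp
  54→72: 18 bp
  72→91: 19 bp
  91→113: 22 bp
  113→115: 2 bp
  115→124: 9 bp
  124→132: 8 bp
  132→161: 29 bp
  161→2 (wrap): 178-161+2 = 19 bp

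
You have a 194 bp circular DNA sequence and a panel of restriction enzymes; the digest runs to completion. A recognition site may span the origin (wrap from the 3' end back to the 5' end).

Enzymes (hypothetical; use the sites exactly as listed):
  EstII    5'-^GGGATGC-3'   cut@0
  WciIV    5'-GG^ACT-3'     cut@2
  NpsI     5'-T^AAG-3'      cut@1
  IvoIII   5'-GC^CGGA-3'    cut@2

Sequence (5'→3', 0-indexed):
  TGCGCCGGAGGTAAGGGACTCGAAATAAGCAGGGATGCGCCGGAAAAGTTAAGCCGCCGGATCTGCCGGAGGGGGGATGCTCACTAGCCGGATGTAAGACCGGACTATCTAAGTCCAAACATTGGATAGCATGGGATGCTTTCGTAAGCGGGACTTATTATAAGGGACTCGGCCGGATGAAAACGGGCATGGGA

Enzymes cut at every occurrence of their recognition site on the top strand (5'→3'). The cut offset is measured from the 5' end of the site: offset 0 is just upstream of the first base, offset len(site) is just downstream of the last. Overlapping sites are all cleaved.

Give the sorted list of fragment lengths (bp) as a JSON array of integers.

Site scan:
  EstII (GGGATGC, off=0): starts [31, 73, 132, 190] → cuts [31, 73, 132, 190]
  WciIV (GGACT, off=2): starts [15, 101, 150, 164] → cuts [17, 103, 152, 166]
  NpsI (TAAG, off=1): starts [11, 25, 49, 94, 109, 144, 160] → cuts [12, 26, 50, 95, 110, 145, 161]
  IvoIII (GCCGGA, off=2): starts [3, 38, 55, 64, 86, 171] → cuts [5, 40, 57, 66, 88, 173]

All cut coordinates (distinct, sorted): [5, 12, 17, 26, 31, 40, 50, 57, 66, 73, 88, 95, 103, 110, 132, 145, 152, 161, 166, 173, 190]

Fragment lengths:
  5→12: 7 bp
  12→17: 5 bp
  17→26: 9 bp
  26→31: 5 bp
  31→40: 9 bp
  40→50: 10 bp
  50→57: 7 bp
  57→66: 9 bp
  66→73: 7 bp
  73→88: 15 bp
  88→95: 7 bp
  95→103: 8 bp
  103→110: 7 bp
  110→132: 22 bp
  132→145: 13 bp
  145→152: 7 bp
  152→161: 9 bp
  161→166: 5 bp
  166→173: 7 bp
  173→190: 17 bp
  190→5 (wrap): 194-190+5 = 9 bp

[5,5,5,7,7,7,7,7,7,7,8,9,9,9,9,9,10,13,15,17,22]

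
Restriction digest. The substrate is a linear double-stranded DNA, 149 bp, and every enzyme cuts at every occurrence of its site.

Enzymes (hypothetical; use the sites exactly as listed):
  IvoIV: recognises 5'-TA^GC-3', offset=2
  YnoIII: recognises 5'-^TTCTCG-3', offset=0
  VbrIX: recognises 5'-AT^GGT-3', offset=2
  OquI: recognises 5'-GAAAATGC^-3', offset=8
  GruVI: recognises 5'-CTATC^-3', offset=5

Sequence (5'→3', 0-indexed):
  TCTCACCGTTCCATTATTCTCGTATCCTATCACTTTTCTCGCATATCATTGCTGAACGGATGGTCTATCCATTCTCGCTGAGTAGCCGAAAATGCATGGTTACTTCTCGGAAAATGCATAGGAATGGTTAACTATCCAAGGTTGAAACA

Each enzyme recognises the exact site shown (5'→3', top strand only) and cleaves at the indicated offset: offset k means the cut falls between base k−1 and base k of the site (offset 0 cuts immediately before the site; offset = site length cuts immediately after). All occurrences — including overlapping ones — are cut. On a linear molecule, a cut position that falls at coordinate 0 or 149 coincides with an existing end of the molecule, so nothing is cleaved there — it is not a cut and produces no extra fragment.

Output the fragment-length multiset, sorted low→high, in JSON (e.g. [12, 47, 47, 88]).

[2,2,4,6,8,8,11,11,13,13,14,15,16,26]

Scan for sites:
  IvoIV (TAGC, off=2): starts [82] → cuts [84]
  YnoIII (TTCTCG, off=0): starts [16, 35, 71, 103] → cuts [16, 35, 71, 103]
  VbrIX (ATGGT, off=2): starts [59, 95, 123] → cuts [61, 97, 125]
  OquI (GAAAATGC, off=8): starts [87, 109] → cuts [95, 117]
  GruVI (CTATC, off=5): starts [26, 64, 131] → cuts [31, 69, 136]

Pooled cuts: [16, 31, 35, 61, 69, 71, 84, 95, 97, 103, 117, 125, 136]

Fragment lengths:
  [0,16): 16 bp
  [16,31): 15 bp
  [31,35): 4 bp
  [35,61): 26 bp
  [61,69): 8 bp
  [69,71): 2 bp
  [71,84): 13 bp
  [84,95): 11 bp
  [95,97): 2 bp
  [97,103): 6 bp
  [103,117): 14 bp
  [117,125): 8 bp
  [125,136): 11 bp
  [136,149): 13 bp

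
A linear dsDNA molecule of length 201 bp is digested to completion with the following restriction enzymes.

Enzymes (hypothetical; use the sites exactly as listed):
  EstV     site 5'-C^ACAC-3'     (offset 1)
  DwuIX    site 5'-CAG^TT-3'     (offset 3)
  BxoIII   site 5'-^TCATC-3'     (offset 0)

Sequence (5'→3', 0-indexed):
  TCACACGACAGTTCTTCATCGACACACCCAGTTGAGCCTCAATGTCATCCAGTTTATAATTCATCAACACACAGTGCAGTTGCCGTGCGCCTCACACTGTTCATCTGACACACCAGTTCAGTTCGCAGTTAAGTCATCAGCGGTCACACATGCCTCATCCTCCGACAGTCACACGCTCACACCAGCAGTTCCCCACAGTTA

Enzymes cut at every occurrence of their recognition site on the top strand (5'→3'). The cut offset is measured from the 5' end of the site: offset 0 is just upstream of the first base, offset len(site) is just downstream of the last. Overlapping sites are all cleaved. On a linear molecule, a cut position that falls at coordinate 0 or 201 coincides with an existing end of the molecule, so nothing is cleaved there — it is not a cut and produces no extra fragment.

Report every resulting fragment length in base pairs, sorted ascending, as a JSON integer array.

[2,3,4,5,5,7,7,7,8,8,8,8,8,8,9,9,9,10,10,11,12,13,14,16]

Per-enzyme occurrences:
  EstV CACAC/1: at [1, 22, 67, 92, 108, 144, 169, 177] ⇒ [2, 23, 68, 93, 109, 145, 170, 178]
  DwuIX CAGTT/3: at [8, 28, 49, 76, 113, 118, 125, 185, 195] ⇒ [11, 31, 52, 79, 116, 121, 128, 188, 198]
  BxoIII TCATC/0: at [15, 44, 60, 100, 133, 154] ⇒ [15, 44, 60, 100, 133, 154]

Pooled cuts: [2, 11, 15, 23, 31, 44, 52, 60, 68, 79, 93, 100, 109, 116, 121, 128, 133, 145, 154, 170, 178, 188, 198]

Fragments:
  [0,2): 2 bp
  [2,11): 9 bp
  [11,15): 4 bp
  [15,23): 8 bp
  [23,31): 8 bp
  [31,44): 13 bp
  [44,52): 8 bp
  [52,60): 8 bp
  [60,68): 8 bp
  [68,79): 11 bp
  [79,93): 14 bp
  [93,100): 7 bp
  [100,109): 9 bp
  [109,116): 7 bp
  [116,121): 5 bp
  [121,128): 7 bp
  [128,133): 5 bp
  [133,145): 12 bp
  [145,154): 9 bp
  [154,170): 16 bp
  [170,178): 8 bp
  [178,188): 10 bp
  [188,198): 10 bp
  [198,201): 3 bp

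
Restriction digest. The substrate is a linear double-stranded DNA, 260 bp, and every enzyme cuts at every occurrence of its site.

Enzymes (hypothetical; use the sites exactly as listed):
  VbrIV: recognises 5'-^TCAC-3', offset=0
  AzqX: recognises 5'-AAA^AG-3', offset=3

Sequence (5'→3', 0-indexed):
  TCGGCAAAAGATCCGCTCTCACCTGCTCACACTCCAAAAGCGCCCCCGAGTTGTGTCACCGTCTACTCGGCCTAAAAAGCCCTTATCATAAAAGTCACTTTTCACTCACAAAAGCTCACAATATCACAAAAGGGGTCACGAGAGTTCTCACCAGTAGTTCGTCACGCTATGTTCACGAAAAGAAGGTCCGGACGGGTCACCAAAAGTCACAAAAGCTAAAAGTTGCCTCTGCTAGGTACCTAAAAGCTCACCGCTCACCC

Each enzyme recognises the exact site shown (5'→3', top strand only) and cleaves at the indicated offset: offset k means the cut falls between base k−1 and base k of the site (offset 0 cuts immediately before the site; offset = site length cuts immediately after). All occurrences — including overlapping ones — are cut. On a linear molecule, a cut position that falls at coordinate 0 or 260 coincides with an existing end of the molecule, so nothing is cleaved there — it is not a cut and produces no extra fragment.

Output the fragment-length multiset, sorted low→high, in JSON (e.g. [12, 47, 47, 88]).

Per-enzyme occurrences:
  VbrIV TCAC/0: at [18, 26, 55, 94, 101, 105, 115, 123, 135, 147, 161, 172, 196, 206, 247, 254] ⇒ [18, 26, 55, 94, 101, 105, 115, 123, 135, 147, 161, 172, 196, 206, 247, 254]
  AzqX AAAAG/3: at [5, 35, 74, 89, 109, 127, 177, 201, 210, 217, 241] ⇒ [8, 38, 77, 92, 112, 130, 180, 204, 213, 220, 244]

All cut coordinates (distinct, sorted): [8, 18, 26, 38, 55, 77, 92, 94, 101, 105, 112, 115, 123, 130, 135, 147, 161, 172, 180, 196, 204, 206, 213, 220, 244, 247, 254]

Fragment lengths:
  [0,8): 8 bp
  [8,18): 10 bp
  [18,26): 8 bp
  [26,38): 12 bp
  [38,55): 17 bp
  [55,77): 22 bp
  [77,92): 15 bp
  [92,94): 2 bp
  [94,101): 7 bp
  [101,105): 4 bp
  [105,112): 7 bp
  [112,115): 3 bp
  [115,123): 8 bp
  [123,130): 7 bp
  [130,135): 5 bp
  [135,147): 12 bp
  [147,161): 14 bp
  [161,172): 11 bp
  [172,180): 8 bp
  [180,196): 16 bp
  [196,204): 8 bp
  [204,206): 2 bp
  [206,213): 7 bp
  [213,220): 7 bp
  [220,244): 24 bp
  [244,247): 3 bp
  [247,254): 7 bp
  [254,260): 6 bp

[2,2,3,3,4,5,6,7,7,7,7,7,7,8,8,8,8,8,10,11,12,12,14,15,16,17,22,24]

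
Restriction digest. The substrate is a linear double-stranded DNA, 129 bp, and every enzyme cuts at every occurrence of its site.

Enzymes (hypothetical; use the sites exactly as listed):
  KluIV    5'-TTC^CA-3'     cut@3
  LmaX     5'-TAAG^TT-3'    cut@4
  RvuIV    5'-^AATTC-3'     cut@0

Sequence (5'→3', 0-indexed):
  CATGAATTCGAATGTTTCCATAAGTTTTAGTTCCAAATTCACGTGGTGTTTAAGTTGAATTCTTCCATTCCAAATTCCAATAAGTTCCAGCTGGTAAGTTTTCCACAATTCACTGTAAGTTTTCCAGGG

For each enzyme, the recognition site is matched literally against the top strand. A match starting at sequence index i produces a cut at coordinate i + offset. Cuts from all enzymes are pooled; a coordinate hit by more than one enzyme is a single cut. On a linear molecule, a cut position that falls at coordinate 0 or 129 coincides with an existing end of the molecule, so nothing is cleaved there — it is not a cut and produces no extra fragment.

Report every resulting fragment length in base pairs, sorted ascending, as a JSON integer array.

[2,2,3,3,3,4,5,5,5,5,5,6,7,8,9,11,13,14,19]

Site scan:
  KluIV TTCCA/3: at [15, 30, 62, 67, 74, 84, 100, 121] ⇒ [18, 33, 65, 70, 77, 87, 103, 124]
  LmaX TAAGTT/4: at [20, 50, 80, 94, 115] ⇒ [24, 54, 84, 98, 119]
  RvuIV AATTC/0: at [4, 35, 57, 72, 106] ⇒ [4, 35, 57, 72, 106]

Pooled cuts: [4, 18, 24, 33, 35, 54, 57, 65, 70, 72, 77, 84, 87, 98, 103, 106, 119, 124]

Fragment lengths:
  [0,4): 4 bp
  [4,18): 14 bp
  [18,24): 6 bp
  [24,33): 9 bp
  [33,35): 2 bp
  [35,54): 19 bp
  [54,57): 3 bp
  [57,65): 8 bp
  [65,70): 5 bp
  [70,72): 2 bp
  [72,77): 5 bp
  [77,84): 7 bp
  [84,87): 3 bp
  [87,98): 11 bp
  [98,103): 5 bp
  [103,106): 3 bp
  [106,119): 13 bp
  [119,124): 5 bp
  [124,129): 5 bp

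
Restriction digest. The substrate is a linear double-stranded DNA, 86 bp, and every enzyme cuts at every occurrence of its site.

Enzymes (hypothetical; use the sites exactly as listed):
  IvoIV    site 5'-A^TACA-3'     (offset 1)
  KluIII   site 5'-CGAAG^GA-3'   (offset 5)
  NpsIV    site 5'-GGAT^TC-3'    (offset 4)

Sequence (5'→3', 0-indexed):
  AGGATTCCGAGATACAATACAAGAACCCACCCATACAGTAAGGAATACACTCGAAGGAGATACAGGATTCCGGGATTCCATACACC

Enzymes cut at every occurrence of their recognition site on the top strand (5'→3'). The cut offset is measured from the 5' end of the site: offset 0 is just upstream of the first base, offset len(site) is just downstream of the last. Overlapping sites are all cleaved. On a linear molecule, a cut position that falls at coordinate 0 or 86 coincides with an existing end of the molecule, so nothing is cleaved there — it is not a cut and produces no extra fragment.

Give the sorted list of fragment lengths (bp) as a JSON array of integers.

[4,4,5,5,6,7,8,8,11,12,16]

Per-enzyme occurrences:
  IvoIV ATACA/1: at [11, 16, 32, 44, 59, 79] ⇒ [12, 17, 33, 45, 60, 80]
  KluIII CGAAGGA/5: at [51] ⇒ [56]
  NpsIV GGATTC/4: at [1, 64, 72] ⇒ [5, 68, 76]

Pooled cuts: [5, 12, 17, 33, 45, 56, 60, 68, 76, 80]

Fragment lengths:
  [0,5): 5 bp
  [5,12): 7 bp
  [12,17): 5 bp
  [17,33): 16 bp
  [33,45): 12 bp
  [45,56): 11 bp
  [56,60): 4 bp
  [60,68): 8 bp
  [68,76): 8 bp
  [76,80): 4 bp
  [80,86): 6 bp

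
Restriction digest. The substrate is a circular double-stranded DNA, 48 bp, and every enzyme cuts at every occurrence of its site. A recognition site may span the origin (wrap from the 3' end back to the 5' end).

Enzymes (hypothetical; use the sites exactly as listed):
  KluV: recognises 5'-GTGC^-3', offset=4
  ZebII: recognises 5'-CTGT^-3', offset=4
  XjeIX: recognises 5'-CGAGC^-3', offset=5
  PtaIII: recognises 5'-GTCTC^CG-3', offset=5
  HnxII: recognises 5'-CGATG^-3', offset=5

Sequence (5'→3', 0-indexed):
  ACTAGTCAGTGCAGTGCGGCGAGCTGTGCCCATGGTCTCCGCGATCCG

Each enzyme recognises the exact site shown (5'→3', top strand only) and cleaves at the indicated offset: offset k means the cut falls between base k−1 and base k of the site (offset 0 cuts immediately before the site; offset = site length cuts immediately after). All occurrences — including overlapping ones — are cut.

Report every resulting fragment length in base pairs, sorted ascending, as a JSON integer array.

Scan for sites:
  KluV GTGC/4: at [8, 13, 25] ⇒ [12, 17, 29]
  ZebII CTGT/4: at [23] ⇒ [27]
  XjeIX CGAGC/5: at [19] ⇒ [24]
  PtaIII GTCTCCG/5: at [34] ⇒ [39]
  HnxII (CGATG, off=5): no sites

All cut coordinates (distinct, sorted): [12, 17, 24, 27, 29, 39]

Fragments:
  12→17: 5 bp
  17→24: 7 bp
  24→27: 3 bp
  27→29: 2 bp
  29→39: 10 bp
  39→12 (wrap): 48-39+12 = 21 bp

[2,3,5,7,10,21]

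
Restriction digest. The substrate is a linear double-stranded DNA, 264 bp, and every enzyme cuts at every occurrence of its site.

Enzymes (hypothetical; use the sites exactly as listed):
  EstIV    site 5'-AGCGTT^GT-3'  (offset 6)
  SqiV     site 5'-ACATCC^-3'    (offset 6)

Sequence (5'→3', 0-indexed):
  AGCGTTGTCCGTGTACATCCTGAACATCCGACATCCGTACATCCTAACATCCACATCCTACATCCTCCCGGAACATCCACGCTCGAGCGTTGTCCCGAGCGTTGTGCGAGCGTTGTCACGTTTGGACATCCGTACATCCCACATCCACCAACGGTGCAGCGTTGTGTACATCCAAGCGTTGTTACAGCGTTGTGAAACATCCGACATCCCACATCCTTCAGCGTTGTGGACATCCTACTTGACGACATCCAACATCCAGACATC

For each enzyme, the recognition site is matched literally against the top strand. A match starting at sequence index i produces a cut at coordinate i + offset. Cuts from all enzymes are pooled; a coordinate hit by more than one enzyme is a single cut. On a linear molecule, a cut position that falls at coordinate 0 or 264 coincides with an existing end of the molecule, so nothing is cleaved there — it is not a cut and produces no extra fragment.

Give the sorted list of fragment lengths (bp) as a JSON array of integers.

[6,6,7,7,7,7,7,7,7,7,8,8,8,9,9,10,10,11,11,11,12,13,13,14,15,17,17]

Per-enzyme occurrences:
  EstIV (AGCGTTGT, off=6): starts [0, 85, 97, 108, 157, 174, 185, 219] → cuts [6, 91, 103, 114, 163, 180, 191, 225]
  SqiV (ACATCC, off=6): starts [14, 23, 30, 38, 46, 52, 59, 72, 125, 133, 140, 167, 196, 203, 210, 229, 244, 251] → cuts [20, 29, 36, 44, 52, 58, 65, 78, 131, 139, 146, 173, 202, 209, 216, 235, 250, 257]

All cut coordinates (distinct, sorted): [6, 20, 29, 36, 44, 52, 58, 65, 78, 91, 103, 114, 131, 139, 146, 163, 173, 180, 191, 202, 209, 216, 225, 235, 250, 257]

Fragment lengths:
  [0,6): 6 bp
  [6,20): 14 bp
  [20,29): 9 bp
  [29,36): 7 bp
  [36,44): 8 bp
  [44,52): 8 bp
  [52,58): 6 bp
  [58,65): 7 bp
  [65,78): 13 bp
  [78,91): 13 bp
  [91,103): 12 bp
  [103,114): 11 bp
  [114,131): 17 bp
  [131,139): 8 bp
  [139,146): 7 bp
  [146,163): 17 bp
  [163,173): 10 bp
  [173,180): 7 bp
  [180,191): 11 bp
  [191,202): 11 bp
  [202,209): 7 bp
  [209,216): 7 bp
  [216,225): 9 bp
  [225,235): 10 bp
  [235,250): 15 bp
  [250,257): 7 bp
  [257,264): 7 bp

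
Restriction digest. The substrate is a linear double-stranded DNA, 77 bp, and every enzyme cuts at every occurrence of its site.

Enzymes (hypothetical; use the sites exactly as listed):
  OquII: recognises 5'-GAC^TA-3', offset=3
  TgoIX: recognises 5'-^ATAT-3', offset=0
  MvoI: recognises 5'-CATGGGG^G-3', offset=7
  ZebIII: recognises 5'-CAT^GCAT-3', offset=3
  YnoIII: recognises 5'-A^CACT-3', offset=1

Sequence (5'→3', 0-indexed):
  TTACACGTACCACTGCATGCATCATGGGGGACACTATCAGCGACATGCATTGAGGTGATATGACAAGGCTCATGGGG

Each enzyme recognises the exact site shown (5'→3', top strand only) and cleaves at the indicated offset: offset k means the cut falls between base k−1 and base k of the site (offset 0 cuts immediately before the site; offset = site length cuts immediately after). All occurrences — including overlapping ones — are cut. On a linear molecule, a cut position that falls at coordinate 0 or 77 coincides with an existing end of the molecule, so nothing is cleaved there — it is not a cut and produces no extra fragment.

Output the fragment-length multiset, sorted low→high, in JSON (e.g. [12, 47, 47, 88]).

[2,11,11,15,18,20]

Scan for sites:
  OquII (GACTA, off=3): no sites
  TgoIX ATAT/0: at [57] ⇒ [57]
  MvoI CATGGGGG/7: at [22] ⇒ [29]
  ZebIII CATGCAT/3: at [15, 43] ⇒ [18, 46]
  YnoIII ACACT/1: at [30] ⇒ [31]

Pooled cuts: [18, 29, 31, 46, 57]

Fragments:
  [0,18): 18 bp
  [18,29): 11 bp
  [29,31): 2 bp
  [31,46): 15 bp
  [46,57): 11 bp
  [57,77): 20 bp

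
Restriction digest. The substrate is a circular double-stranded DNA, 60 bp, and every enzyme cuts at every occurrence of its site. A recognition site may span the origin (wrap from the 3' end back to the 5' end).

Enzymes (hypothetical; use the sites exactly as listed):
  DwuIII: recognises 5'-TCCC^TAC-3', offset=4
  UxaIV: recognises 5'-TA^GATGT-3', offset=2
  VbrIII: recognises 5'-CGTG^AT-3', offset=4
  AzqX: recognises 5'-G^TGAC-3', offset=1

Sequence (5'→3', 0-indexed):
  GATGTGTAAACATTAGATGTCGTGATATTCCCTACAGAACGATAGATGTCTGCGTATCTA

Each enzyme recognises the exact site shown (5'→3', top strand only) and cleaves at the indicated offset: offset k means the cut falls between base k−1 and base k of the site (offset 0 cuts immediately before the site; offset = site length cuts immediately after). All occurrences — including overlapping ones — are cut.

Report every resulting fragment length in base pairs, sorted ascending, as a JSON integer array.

Scan for sites:
  DwuIII TCCCTAC/4: at [28] ⇒ [32]
  UxaIV TAGATGT/2: at [13, 42, 58] ⇒ [0, 15, 44]
  VbrIII CGTGAT/4: at [20] ⇒ [24]
  AzqX (GTGAC, off=1): no sites

Pooled cuts: [0, 15, 24, 32, 44]

Fragments:
  0→15: 15 bp
  15→24: 9 bp
  24→32: 8 bp
  32→44: 12 bp
  44→0 (wrap): 60-44+0 = 16 bp

[8,9,12,15,16]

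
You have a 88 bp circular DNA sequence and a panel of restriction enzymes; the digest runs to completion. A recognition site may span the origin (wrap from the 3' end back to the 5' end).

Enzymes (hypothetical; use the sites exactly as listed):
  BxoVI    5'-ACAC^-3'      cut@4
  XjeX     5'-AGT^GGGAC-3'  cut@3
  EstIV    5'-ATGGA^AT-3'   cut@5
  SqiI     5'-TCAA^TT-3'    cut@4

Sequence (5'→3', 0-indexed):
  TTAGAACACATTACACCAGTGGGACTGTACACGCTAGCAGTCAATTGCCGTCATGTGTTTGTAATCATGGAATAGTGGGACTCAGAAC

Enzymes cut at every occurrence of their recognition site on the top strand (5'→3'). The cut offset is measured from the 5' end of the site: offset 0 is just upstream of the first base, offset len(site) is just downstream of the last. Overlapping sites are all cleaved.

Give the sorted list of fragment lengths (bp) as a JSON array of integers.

Per-enzyme occurrences:
  BxoVI ACAC/4: at [5, 12, 28] ⇒ [9, 16, 32]
  XjeX AGTGGGAC/3: at [17, 73] ⇒ [20, 76]
  EstIV ATGGAAT/5: at [66] ⇒ [71]
  SqiI TCAATT/4: at [40] ⇒ [44]

Pooled cuts: [9, 16, 20, 32, 44, 71, 76]

Fragments:
  9→16: 7 bp
  16→20: 4 bp
  20→32: 12 bp
  32→44: 12 bp
  44→71: 27 bp
  71→76: 5 bp
  76→9 (wrap): 88-76+9 = 21 bp

[4,5,7,12,12,21,27]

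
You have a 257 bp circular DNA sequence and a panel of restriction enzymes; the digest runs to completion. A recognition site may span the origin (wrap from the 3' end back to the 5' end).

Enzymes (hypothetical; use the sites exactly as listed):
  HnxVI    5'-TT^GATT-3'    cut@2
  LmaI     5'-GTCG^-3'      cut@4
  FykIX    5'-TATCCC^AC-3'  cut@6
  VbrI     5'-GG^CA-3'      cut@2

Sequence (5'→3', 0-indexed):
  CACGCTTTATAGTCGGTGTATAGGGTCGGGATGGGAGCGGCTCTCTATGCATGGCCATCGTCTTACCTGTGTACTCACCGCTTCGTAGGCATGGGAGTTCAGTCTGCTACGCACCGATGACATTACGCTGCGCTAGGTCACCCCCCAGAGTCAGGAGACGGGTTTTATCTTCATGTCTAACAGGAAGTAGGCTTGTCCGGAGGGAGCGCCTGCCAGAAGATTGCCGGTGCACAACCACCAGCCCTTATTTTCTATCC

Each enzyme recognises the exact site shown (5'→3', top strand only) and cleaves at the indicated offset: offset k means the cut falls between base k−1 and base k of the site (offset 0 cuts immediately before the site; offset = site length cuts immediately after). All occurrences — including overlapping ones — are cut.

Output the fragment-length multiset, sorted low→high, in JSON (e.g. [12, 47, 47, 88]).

Site scan:
  HnxVI (TTGATT, off=2): no sites
  LmaI GTCG/4: at [11, 24] ⇒ [15, 28]
  FykIX TATCCCAC/6: at [252] ⇒ [1]
  VbrI GGCA/2: at [87] ⇒ [89]

All cut coordinates (distinct, sorted): [1, 15, 28, 89]

Fragment lengths:
  1→15: 14 bp
  15→28: 13 bp
  28→89: 61 bp
  89→1 (wrap): 257-89+1 = 169 bp

[13,14,61,169]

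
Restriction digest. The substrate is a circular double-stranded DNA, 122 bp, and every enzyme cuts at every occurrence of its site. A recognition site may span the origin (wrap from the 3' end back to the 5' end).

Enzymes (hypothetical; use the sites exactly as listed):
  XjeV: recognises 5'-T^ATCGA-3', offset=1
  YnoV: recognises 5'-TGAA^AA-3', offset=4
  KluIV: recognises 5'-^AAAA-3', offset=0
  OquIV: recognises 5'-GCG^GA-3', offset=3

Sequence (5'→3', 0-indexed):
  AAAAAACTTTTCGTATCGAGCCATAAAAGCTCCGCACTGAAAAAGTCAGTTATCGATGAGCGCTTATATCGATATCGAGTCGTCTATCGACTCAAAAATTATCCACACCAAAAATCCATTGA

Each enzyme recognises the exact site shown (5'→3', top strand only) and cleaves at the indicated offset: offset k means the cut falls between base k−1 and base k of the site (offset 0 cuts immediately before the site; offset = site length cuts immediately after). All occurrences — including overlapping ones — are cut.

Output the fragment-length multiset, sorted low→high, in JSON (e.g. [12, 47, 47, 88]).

[1,1,1,1,1,1,1,6,8,10,10,11,12,12,15,15,16]

Scan for sites:
  XjeV (TATCGA, off=1): starts [13, 50, 66, 72, 84] → cuts [14, 51, 67, 73, 85]
  YnoV (TGAAAA, off=4): starts [37, 119] → cuts [1, 41]
  KluIV (AAAA, off=0): starts [0, 1, 2, 24, 39, 40, 93, 94, 109, 110, 121] → cuts [0, 1, 2, 24, 39, 40, 93, 94, 109, 110, 121]
  OquIV (GCGGA, off=3): no sites

Pooled cuts: [0, 1, 2, 14, 24, 39, 40, 41, 51, 67, 73, 85, 93, 94, 109, 110, 121]

Fragments:
  0→1: 1 bp
  1→2: 1 bp
  2→14: 12 bp
  14→24: 10 bp
  24→39: 15 bp
  39→40: 1 bp
  40→41: 1 bp
  41→51: 10 bp
  51→67: 16 bp
  67→73: 6 bp
  73→85: 12 bp
  85→93: 8 bp
  93→94: 1 bp
  94→109: 15 bp
  109→110: 1 bp
  110→121: 11 bp
  121→0 (wrap): 122-121+0 = 1 bp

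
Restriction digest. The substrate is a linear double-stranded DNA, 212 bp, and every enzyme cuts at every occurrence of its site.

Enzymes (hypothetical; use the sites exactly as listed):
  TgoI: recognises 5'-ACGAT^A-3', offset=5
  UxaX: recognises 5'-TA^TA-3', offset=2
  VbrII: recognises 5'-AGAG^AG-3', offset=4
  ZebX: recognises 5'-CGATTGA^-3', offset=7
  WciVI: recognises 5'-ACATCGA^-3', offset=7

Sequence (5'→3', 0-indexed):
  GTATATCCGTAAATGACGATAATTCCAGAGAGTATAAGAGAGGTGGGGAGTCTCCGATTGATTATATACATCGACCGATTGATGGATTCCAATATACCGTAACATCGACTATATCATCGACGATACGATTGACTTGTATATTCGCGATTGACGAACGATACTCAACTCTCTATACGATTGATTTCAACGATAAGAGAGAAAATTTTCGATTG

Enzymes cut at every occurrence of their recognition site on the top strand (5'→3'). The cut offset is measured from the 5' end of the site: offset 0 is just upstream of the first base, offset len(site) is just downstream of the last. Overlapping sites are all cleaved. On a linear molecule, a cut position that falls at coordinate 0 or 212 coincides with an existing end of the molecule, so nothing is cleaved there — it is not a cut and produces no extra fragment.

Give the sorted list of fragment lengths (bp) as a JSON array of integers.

Scan for sites:
  TgoI ACGATA/5: at [15, 119, 154, 186] ⇒ [20, 124, 159, 191]
  UxaX TATA/2: at [1, 32, 62, 64, 92, 109, 136, 170] ⇒ [3, 34, 64, 66, 94, 111, 138, 172]
  VbrII AGAGAG/4: at [26, 36, 192] ⇒ [30, 40, 196]
  ZebX CGATTGA/7: at [54, 75, 125, 144, 174] ⇒ [61, 82, 132, 151, 181]
  WciVI ACATCGA/7: at [67, 101] ⇒ [74, 108]

All cut coordinates (distinct, sorted): [3, 20, 30, 34, 40, 61, 64, 66, 74, 82, 94, 108, 111, 124, 132, 138, 151, 159, 172, 181, 191, 196]

Fragments:
  [0,3): 3 bp
  [3,20): 17 bp
  [20,30): 10 bp
  [30,34): 4 bp
  [34,40): 6 bp
  [40,61): 21 bp
  [61,64): 3 bp
  [64,66): 2 bp
  [66,74): 8 bp
  [74,82): 8 bp
  [82,94): 12 bp
  [94,108): 14 bp
  [108,111): 3 bp
  [111,124): 13 bp
  [124,132): 8 bp
  [132,138): 6 bp
  [138,151): 13 bp
  [151,159): 8 bp
  [159,172): 13 bp
  [172,181): 9 bp
  [181,191): 10 bp
  [191,196): 5 bp
  [196,212): 16 bp

[2,3,3,3,4,5,6,6,8,8,8,8,9,10,10,12,13,13,13,14,16,17,21]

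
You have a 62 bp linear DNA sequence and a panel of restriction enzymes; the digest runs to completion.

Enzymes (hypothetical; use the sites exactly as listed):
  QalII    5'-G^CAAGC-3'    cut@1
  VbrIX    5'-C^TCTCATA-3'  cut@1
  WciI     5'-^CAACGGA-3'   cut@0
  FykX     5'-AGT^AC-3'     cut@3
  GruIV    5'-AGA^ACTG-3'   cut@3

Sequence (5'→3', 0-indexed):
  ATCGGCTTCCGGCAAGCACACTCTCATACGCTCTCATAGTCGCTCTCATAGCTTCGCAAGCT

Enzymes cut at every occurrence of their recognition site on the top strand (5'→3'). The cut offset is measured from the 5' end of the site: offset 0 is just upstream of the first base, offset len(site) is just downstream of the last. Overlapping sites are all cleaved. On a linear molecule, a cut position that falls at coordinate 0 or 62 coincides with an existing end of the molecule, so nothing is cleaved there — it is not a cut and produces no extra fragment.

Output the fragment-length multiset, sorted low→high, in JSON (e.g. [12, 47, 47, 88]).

[6,9,10,12,12,13]

Per-enzyme occurrences:
  QalII (GCAAGC, off=1): starts [11, 55] → cuts [12, 56]
  VbrIX (CTCTCATA, off=1): starts [20, 30, 42] → cuts [21, 31, 43]
  WciI (CAACGGA, off=0): no sites
  FykX (AGTAC, off=3): no sites
  GruIV (AGAACTG, off=3): no sites

Pooled cuts: [12, 21, 31, 43, 56]

Fragments:
  [0,12): 12 bp
  [12,21): 9 bp
  [21,31): 10 bp
  [31,43): 12 bp
  [43,56): 13 bp
  [56,62): 6 bp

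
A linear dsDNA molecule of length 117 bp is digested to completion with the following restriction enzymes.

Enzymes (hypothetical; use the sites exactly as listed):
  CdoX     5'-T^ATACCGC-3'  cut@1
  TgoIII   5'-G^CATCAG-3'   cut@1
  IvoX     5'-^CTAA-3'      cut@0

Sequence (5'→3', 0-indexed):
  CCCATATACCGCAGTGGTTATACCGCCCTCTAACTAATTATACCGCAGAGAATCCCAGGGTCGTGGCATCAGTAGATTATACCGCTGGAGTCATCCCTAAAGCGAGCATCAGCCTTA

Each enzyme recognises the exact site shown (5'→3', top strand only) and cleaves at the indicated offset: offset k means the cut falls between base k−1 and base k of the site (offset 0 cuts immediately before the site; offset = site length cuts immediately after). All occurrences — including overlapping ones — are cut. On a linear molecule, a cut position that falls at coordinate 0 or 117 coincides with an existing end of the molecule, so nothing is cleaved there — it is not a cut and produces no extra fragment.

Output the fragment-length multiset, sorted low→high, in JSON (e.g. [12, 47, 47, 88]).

[4,5,6,10,10,11,12,14,18,27]

Per-enzyme occurrences:
  CdoX TATACCGC/1: at [4, 18, 38, 77] ⇒ [5, 19, 39, 78]
  TgoIII GCATCAG/1: at [65, 105] ⇒ [66, 106]
  IvoX CTAA/0: at [29, 33, 96] ⇒ [29, 33, 96]

All cut coordinates (distinct, sorted): [5, 19, 29, 33, 39, 66, 78, 96, 106]

Fragment lengths:
  [0,5): 5 bp
  [5,19): 14 bp
  [19,29): 10 bp
  [29,33): 4 bp
  [33,39): 6 bp
  [39,66): 27 bp
  [66,78): 12 bp
  [78,96): 18 bp
  [96,106): 10 bp
  [106,117): 11 bp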